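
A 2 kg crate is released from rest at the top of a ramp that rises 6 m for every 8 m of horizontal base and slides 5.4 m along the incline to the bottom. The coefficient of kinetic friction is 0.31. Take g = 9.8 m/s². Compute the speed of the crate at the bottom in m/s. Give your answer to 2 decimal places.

The weight component along the incline is mg sin 36.87° = 11.760 N and the normal force is N = mg cos 36.87° = 15.680 N.
Friction up the slope is f = μN = 0.31 × 15.680 = 4.861 N, so the net downslope force is 11.760 − 4.861 = 6.899 N and a = 6.899 / 2 = 3.4495 m/s².
Starting from rest over a distance of 5.4 m, v² = 2aL = 2 × 3.4495 × 5.4 = 37.2546, so v = 6.1037 m/s.

6.10 m/s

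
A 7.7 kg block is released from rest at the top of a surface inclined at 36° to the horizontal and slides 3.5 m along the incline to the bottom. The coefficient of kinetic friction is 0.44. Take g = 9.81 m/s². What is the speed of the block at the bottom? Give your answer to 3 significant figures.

3.99 m/s

The weight component along the incline is mg sin 36° = 44.400 N and the normal force is N = mg cos 36° = 61.111 N.
Friction up the slope is f = μN = 0.44 × 61.111 = 26.889 N, so the net downslope force is 44.400 − 26.889 = 17.511 N and a = 17.511 / 7.7 = 2.2742 m/s².
Starting from rest over a distance of 3.5 m, v² = 2aL = 2 × 2.2742 × 3.5 = 15.9194, so v = 3.9899 m/s.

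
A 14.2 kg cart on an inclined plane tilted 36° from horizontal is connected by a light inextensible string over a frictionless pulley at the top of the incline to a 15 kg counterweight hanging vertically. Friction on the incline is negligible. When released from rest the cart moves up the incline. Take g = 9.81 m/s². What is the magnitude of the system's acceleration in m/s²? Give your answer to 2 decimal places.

2.24 m/s²

For the cart on the incline: the weight component along the slope is m₁g sin 36° = 14.2 × 9.81 × 0.5878 = 81.882 N and the normal force is N = m₁g cos 36° = 112.698 N.
Newton's second law for the cart (up-slope positive): T − 81.882 = 14.2 a. For the hanging counterweight (downward positive): 15 × 9.81 − T = 15 a.
Adding the two equations eliminates T: 65.268 = 29.2 a, so a = 2.2352 m/s².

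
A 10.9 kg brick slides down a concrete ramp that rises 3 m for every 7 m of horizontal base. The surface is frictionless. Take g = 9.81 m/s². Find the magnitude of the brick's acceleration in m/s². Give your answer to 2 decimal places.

Resolving the weight along the incline: the component pulling the brick down the slope is mg sin 23.20° = 10.9 × 9.81 × 0.3939 = 42.119 N, and the normal force is N = mg cos 23.20° = 10.9 × 9.81 × 0.9191 = 98.278 N.
With no friction the net force along the incline is 42.119 N, so a = g sin 23.20° = 42.119 / 10.9 = 3.8641 m/s².

3.86 m/s²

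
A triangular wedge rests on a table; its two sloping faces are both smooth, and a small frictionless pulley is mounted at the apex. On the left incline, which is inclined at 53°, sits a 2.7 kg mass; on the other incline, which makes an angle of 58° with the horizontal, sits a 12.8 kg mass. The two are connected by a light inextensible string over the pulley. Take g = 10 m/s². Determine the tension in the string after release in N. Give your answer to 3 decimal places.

Resolve each weight along its own incline: the 2.7 kg mass has component 2.7 × 10 × sin 53° = 21.563 N down its slope, and the 12.8 kg mass has 12.8 × 10 × sin 58° = 108.550 N down its slope.
The 12.8 kg side's 108.550 N exceeds the other side's 21.563 N, so that mass slides down and the 2.7 kg mass slides up. Taking that direction as positive, Newton's second law for the whole system gives 108.550 − 21.563 = (2.7 + 12.8) a, so a = 86.987 / 15.5 = 5.6121 m/s².
For the 2.7 kg mass (up-slope positive): T − 21.563 = 2.7 × 5.6121, so T = 36.716 N.

36.716 N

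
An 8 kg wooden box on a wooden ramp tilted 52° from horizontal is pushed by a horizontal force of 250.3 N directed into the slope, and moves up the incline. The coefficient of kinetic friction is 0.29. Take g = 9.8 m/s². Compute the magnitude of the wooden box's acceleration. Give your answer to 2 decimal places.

2.64 m/s²

The horizontal push has components F cos 52° = 250.3 × 0.6157 = 154.110 N up the incline and F sin 52° = 250.3 × 0.7880 = 197.236 N pressing into the surface.
The normal force is therefore N = mg cos 52° + F sin 52° = 48.271 + 197.236 = 245.507 N, and kinetic friction down the slope is μN = 0.29 × 245.507 = 71.197 N.
Along the incline: F cos 52° − mg sin 52° − μN = ma, so 154.110 − 61.779 − 71.197 = 8 a, giving a = 2.6418 m/s².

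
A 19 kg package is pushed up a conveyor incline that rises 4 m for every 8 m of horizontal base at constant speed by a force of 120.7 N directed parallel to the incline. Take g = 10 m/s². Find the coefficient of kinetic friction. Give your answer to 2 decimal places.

At constant speed ΣF = 0 along the incline. The applied 120.7 N acts up the slope; the weight component mg sin 26.57° = 84.971 N and kinetic friction μN both act down the slope.
So 120.7 = 84.971 + μ × 169.941, giving μ = (120.7 − 84.971) / 169.941 = 0.2102.

0.21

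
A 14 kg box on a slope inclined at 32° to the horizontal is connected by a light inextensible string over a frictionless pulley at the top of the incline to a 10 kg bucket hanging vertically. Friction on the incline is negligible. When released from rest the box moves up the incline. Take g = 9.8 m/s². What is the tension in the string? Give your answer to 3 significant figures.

For the box on the incline: the weight component along the slope is m₁g sin 32° = 14 × 9.8 × 0.5299 = 72.702 N and the normal force is N = m₁g cos 32° = 116.352 N.
Newton's second law for the box (up-slope positive): T − 72.702 = 14 a. For the hanging bucket (downward positive): 10 × 9.8 − T = 10 a.
Adding the two equations eliminates T: 25.298 = 24 a, so a = 1.0541 m/s².
Then from the hanging bucket's equation, T = 10 × (9.8 − 1.0541) = 87.459 N.

87.5 N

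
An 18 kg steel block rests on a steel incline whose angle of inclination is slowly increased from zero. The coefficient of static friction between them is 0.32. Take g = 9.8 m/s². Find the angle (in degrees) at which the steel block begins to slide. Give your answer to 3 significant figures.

At the threshold of sliding, static friction is at its maximum μ_s N and exactly balances the weight component along the incline: mg sin θ = μ_s mg cos θ.
Hence tan θ = μ_s = 0.32, so θ = arctan(0.32) = 17.7447°.

17.7°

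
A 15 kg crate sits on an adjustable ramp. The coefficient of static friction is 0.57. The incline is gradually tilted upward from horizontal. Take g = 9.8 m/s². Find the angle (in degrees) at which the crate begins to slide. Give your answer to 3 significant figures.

29.7°

At the threshold of sliding, static friction is at its maximum μ_s N and exactly balances the weight component along the incline: mg sin θ = μ_s mg cos θ.
Hence tan θ = μ_s = 0.57, so θ = arctan(0.57) = 29.6831°.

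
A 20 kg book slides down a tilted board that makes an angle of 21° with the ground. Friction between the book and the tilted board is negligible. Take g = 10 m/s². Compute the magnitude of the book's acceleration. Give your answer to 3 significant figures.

Resolving the weight along the incline: the component pulling the book down the slope is mg sin 21° = 20 × 10 × 0.3584 = 71.680 N, and the normal force is N = mg cos 21° = 20 × 10 × 0.9336 = 186.720 N.
With no friction the net force along the incline is 71.680 N, so a = g sin 21° = 71.680 / 20 = 3.5840 m/s².

3.58 m/s²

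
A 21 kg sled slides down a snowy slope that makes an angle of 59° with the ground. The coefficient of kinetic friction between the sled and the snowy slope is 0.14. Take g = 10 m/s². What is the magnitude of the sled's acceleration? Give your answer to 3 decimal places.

7.851 m/s²

Resolving the weight along the incline: the component pulling the sled down the slope is mg sin 59° = 21 × 10 × 0.8572 = 180.012 N, and the normal force is N = mg cos 59° = 21 × 10 × 0.5150 = 108.150 N.
Kinetic friction acts up the slope with magnitude f = μN = 0.14 × 108.150 = 15.141 N.
Net force along the incline is 180.012 − 15.141 = 164.871 N, so a = 164.871 / 21 = 7.8510 m/s².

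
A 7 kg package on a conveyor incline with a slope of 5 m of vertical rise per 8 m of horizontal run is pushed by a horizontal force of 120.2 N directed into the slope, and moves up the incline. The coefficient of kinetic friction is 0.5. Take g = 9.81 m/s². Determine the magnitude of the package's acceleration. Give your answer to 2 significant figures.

0.65 m/s²

The horizontal push has components F cos 32.01° = 120.2 × 0.8480 = 101.930 N up the incline and F sin 32.01° = 120.2 × 0.5300 = 63.706 N pressing into the surface.
The normal force is therefore N = mg cos 32.01° + F sin 32.01° = 58.232 + 63.706 = 121.938 N, and kinetic friction down the slope is μN = 0.5 × 121.938 = 60.969 N.
Along the incline: F cos 32.01° − mg sin 32.01° − μN = ma, so 101.930 − 36.395 − 60.969 = 7 a, giving a = 0.6523 m/s².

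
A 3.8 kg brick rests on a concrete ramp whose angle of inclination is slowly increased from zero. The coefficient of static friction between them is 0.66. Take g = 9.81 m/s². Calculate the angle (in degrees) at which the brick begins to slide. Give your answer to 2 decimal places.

At the threshold of sliding, static friction is at its maximum μ_s N and exactly balances the weight component along the incline: mg sin θ = μ_s mg cos θ.
Hence tan θ = μ_s = 0.66, so θ = arctan(0.66) = 33.4248°.

33.42°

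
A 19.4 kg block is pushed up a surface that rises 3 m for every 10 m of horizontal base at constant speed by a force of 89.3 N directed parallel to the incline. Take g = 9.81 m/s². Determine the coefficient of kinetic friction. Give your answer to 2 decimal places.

At constant speed ΣF = 0 along the incline. The applied 89.3 N acts up the slope; the weight component mg sin 16.70° = 54.686 N and kinetic friction μN both act down the slope.
So 89.3 = 54.686 + μ × 182.288, giving μ = (89.3 − 54.686) / 182.288 = 0.1899.

0.19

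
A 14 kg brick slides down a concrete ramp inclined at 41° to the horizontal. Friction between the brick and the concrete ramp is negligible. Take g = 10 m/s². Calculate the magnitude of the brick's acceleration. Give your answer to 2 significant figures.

6.6 m/s²

Resolving the weight along the incline: the component pulling the brick down the slope is mg sin 41° = 14 × 10 × 0.6561 = 91.854 N, and the normal force is N = mg cos 41° = 14 × 10 × 0.7547 = 105.658 N.
With no friction the net force along the incline is 91.854 N, so a = g sin 41° = 91.854 / 14 = 6.5610 m/s².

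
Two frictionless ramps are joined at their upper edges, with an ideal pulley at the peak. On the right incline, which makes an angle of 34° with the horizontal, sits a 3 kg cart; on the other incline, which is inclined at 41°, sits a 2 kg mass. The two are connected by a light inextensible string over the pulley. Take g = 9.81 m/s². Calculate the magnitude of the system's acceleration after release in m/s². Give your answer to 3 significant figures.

0.717 m/s²

Resolve each weight along its own incline: the 3 kg mass has component 3 × 9.81 × sin 34° = 16.457 N down its slope, and the 2 kg mass has 2 × 9.81 × sin 41° = 12.872 N down its slope.
The 3 kg side's 16.457 N exceeds the other side's 12.872 N, so that mass slides down and the 2 kg mass slides up. Taking that direction as positive, Newton's second law for the whole system gives 16.457 − 12.872 = (3 + 2) a, so a = 3.585 / 5 = 0.7170 m/s².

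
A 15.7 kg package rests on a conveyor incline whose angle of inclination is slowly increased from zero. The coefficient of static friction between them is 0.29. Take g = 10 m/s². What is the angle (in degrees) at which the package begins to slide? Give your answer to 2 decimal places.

16.17°

At the threshold of sliding, static friction is at its maximum μ_s N and exactly balances the weight component along the incline: mg sin θ = μ_s mg cos θ.
Hence tan θ = μ_s = 0.29, so θ = arctan(0.29) = 16.1722°.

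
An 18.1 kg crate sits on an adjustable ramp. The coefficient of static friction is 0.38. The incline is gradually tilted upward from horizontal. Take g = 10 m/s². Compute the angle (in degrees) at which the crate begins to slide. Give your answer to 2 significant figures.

21°

At the threshold of sliding, static friction is at its maximum μ_s N and exactly balances the weight component along the incline: mg sin θ = μ_s mg cos θ.
Hence tan θ = μ_s = 0.38, so θ = arctan(0.38) = 20.8068°.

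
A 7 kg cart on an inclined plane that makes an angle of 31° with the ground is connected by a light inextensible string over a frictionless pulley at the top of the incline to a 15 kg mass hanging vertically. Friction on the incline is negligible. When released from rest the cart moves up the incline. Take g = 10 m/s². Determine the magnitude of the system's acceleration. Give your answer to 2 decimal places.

For the cart on the incline: the weight component along the slope is m₁g sin 31° = 7 × 10 × 0.5150 = 36.050 N and the normal force is N = m₁g cos 31° = 60.002 N.
Newton's second law for the cart (up-slope positive): T − 36.050 = 7 a. For the hanging mass (downward positive): 15 × 10 − T = 15 a.
Adding the two equations eliminates T: 113.950 = 22 a, so a = 5.1795 m/s².

5.18 m/s²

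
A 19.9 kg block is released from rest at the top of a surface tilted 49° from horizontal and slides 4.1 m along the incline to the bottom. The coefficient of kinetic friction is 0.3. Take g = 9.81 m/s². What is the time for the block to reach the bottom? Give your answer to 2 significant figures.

The weight component along the incline is mg sin 49° = 147.334 N and the normal force is N = mg cos 49° = 128.075 N.
Friction up the slope is f = μN = 0.3 × 128.075 = 38.422 N, so the net downslope force is 147.334 − 38.422 = 108.912 N and a = 108.912 / 19.9 = 5.4730 m/s².
Starting from rest, L = ½at², so t = √(2L/a) = √(2 × 4.1 / 5.4730) = 1.2240 s.

1.2 s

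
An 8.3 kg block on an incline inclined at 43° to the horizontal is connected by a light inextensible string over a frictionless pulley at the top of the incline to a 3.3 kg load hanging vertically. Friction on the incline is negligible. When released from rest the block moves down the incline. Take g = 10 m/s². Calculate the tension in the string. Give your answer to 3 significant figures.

For the block on the incline: the weight component along the slope is m₁g sin 43° = 8.3 × 10 × 0.6820 = 56.606 N and the normal force is N = m₁g cos 43° = 60.702 N.
Newton's second law for the block (down-slope positive): 56.606 − T = 8.3 a. For the hanging load (upward positive): T − 3.3 × 10 = 3.3 a.
Adding the two equations eliminates T: 23.606 = 11.6 a, so a = 2.0350 m/s².
Then from the hanging load's equation, T = 3.3 × (10 + 2.0350) = 39.715 N.

39.7 N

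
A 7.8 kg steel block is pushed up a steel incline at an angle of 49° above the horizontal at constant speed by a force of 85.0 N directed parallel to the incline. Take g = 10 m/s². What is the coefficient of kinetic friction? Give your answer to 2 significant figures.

0.51

At constant speed ΣF = 0 along the incline. The applied 85.0 N acts up the slope; the weight component mg sin 49° = 58.867 N and kinetic friction μN both act down the slope.
So 85.0 = 58.867 + μ × 51.173, giving μ = (85.0 − 58.867) / 51.173 = 0.5107.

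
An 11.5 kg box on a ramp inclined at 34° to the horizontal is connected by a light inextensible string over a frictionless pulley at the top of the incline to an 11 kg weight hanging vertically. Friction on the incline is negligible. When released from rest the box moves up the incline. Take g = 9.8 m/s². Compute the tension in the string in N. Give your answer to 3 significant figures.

For the box on the incline: the weight component along the slope is m₁g sin 34° = 11.5 × 9.8 × 0.5592 = 63.022 N and the normal force is N = m₁g cos 34° = 93.433 N.
Newton's second law for the box (up-slope positive): T − 63.022 = 11.5 a. For the hanging weight (downward positive): 11 × 9.8 − T = 11 a.
Adding the two equations eliminates T: 44.778 = 22.5 a, so a = 1.9901 m/s².
Then from the hanging weight's equation, T = 11 × (9.8 − 1.9901) = 85.909 N.

85.9 N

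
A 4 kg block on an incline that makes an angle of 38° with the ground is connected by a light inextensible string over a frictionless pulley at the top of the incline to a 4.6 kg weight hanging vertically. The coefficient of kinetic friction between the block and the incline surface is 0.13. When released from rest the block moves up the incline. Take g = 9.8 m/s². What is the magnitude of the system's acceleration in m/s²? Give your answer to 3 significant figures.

For the block on the incline: the weight component along the slope is m₁g sin 38° = 4 × 9.8 × 0.6157 = 24.135 N and the normal force is N = m₁g cos 38° = 30.890 N.
Kinetic friction opposes the block's motion up the incline: f = μN = 0.13 × 30.890 = 4.016 N acting down the slope.
Newton's second law for the block (up-slope positive): T − 24.135 − 4.016 = 4 a. For the hanging weight (downward positive): 4.6 × 9.8 − T = 4.6 a.
Adding the two equations eliminates T: 16.929 = 8.6 a, so a = 1.9685 m/s².

1.97 m/s²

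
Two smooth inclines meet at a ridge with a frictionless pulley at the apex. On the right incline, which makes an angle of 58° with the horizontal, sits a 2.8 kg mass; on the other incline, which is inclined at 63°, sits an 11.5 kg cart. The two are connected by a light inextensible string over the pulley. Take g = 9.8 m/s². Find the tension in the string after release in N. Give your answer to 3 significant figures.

Resolve each weight along its own incline: the 2.8 kg mass has component 2.8 × 9.8 × sin 58° = 23.270 N down its slope, and the 11.5 kg mass has 11.5 × 9.8 × sin 63° = 100.416 N down its slope.
The 11.5 kg side's 100.416 N exceeds the other side's 23.270 N, so that mass slides down and the 2.8 kg mass slides up. Taking that direction as positive, Newton's second law for the whole system gives 100.416 − 23.270 = (2.8 + 11.5) a, so a = 77.146 / 14.3 = 5.3948 m/s².
For the 2.8 kg mass (up-slope positive): T − 23.270 = 2.8 × 5.3948, so T = 38.375 N.

38.4 N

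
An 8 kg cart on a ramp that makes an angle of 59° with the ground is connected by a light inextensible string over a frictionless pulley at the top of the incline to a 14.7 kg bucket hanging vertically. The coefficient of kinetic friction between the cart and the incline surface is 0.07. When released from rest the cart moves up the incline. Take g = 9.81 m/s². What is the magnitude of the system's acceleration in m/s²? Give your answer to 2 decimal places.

For the cart on the incline: the weight component along the slope is m₁g sin 59° = 8 × 9.81 × 0.8572 = 67.273 N and the normal force is N = m₁g cos 59° = 40.420 N.
Kinetic friction opposes the cart's motion up the incline: f = μN = 0.07 × 40.420 = 2.829 N acting down the slope.
Newton's second law for the cart (up-slope positive): T − 67.273 − 2.829 = 8 a. For the hanging bucket (downward positive): 14.7 × 9.81 − T = 14.7 a.
Adding the two equations eliminates T: 74.105 = 22.7 a, so a = 3.2645 m/s².

3.26 m/s²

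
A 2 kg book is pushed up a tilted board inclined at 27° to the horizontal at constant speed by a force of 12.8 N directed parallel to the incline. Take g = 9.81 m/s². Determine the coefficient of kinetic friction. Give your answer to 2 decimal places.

At constant speed ΣF = 0 along the incline. The applied 12.8 N acts up the slope; the weight component mg sin 27° = 8.907 N and kinetic friction μN both act down the slope.
So 12.8 = 8.907 + μ × 17.482, giving μ = (12.8 − 8.907) / 17.482 = 0.2227.

0.22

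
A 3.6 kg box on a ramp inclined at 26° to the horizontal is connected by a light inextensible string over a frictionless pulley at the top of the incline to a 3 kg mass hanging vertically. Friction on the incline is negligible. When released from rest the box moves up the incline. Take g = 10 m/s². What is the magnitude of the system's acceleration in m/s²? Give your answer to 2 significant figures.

2.2 m/s²

For the box on the incline: the weight component along the slope is m₁g sin 26° = 3.6 × 10 × 0.4384 = 15.782 N and the normal force is N = m₁g cos 26° = 32.357 N.
Newton's second law for the box (up-slope positive): T − 15.782 = 3.6 a. For the hanging mass (downward positive): 3 × 10 − T = 3 a.
Adding the two equations eliminates T: 14.218 = 6.6 a, so a = 2.1542 m/s².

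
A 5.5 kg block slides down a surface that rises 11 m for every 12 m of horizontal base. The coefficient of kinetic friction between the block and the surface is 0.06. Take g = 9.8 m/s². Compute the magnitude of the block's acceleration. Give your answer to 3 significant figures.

Resolving the weight along the incline: the component pulling the block down the slope is mg sin 42.51° = 5.5 × 9.8 × 0.6757 = 36.420 N, and the normal force is N = mg cos 42.51° = 5.5 × 9.8 × 0.7372 = 39.735 N.
Kinetic friction acts up the slope with magnitude f = μN = 0.06 × 39.735 = 2.384 N.
Net force along the incline is 36.420 − 2.384 = 34.036 N, so a = 34.036 / 5.5 = 6.1884 m/s².

6.19 m/s²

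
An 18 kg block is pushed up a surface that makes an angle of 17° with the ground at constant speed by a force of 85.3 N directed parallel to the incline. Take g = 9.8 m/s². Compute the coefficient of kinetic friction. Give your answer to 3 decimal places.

0.200

At constant speed ΣF = 0 along the incline. The applied 85.3 N acts up the slope; the weight component mg sin 17° = 51.574 N and kinetic friction μN both act down the slope.
So 85.3 = 51.574 + μ × 168.692, giving μ = (85.3 − 51.574) / 168.692 = 0.1999.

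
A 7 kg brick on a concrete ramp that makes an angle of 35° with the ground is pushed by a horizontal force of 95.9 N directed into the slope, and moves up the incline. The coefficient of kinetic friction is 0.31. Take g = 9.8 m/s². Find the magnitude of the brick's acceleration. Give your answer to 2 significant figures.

0.68 m/s²

The horizontal push has components F cos 35° = 95.9 × 0.8192 = 78.561 N up the incline and F sin 35° = 95.9 × 0.5736 = 55.008 N pressing into the surface.
The normal force is therefore N = mg cos 35° + F sin 35° = 56.197 + 55.008 = 111.205 N, and kinetic friction down the slope is μN = 0.31 × 111.205 = 34.474 N.
Along the incline: F cos 35° − mg sin 35° − μN = ma, so 78.561 − 39.349 − 34.474 = 7 a, giving a = 0.6769 m/s².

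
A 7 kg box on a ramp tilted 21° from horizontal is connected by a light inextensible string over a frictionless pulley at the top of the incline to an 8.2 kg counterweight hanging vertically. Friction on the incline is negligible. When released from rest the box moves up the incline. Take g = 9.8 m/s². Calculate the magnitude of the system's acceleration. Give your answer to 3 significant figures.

3.67 m/s²

For the box on the incline: the weight component along the slope is m₁g sin 21° = 7 × 9.8 × 0.3584 = 24.586 N and the normal force is N = m₁g cos 21° = 64.044 N.
Newton's second law for the box (up-slope positive): T − 24.586 = 7 a. For the hanging counterweight (downward positive): 8.2 × 9.8 − T = 8.2 a.
Adding the two equations eliminates T: 55.774 = 15.2 a, so a = 3.6693 m/s².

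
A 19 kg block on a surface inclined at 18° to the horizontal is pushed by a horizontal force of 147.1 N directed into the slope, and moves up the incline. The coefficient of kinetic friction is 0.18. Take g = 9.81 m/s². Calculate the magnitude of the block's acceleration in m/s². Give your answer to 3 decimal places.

2.222 m/s²

The horizontal push has components F cos 18° = 147.1 × 0.9511 = 139.907 N up the incline and F sin 18° = 147.1 × 0.3090 = 45.454 N pressing into the surface.
The normal force is therefore N = mg cos 18° + F sin 18° = 177.276 + 45.454 = 222.730 N, and kinetic friction down the slope is μN = 0.18 × 222.730 = 40.091 N.
Along the incline: F cos 18° − mg sin 18° − μN = ma, so 139.907 − 57.595 − 40.091 = 19 a, giving a = 2.2222 m/s².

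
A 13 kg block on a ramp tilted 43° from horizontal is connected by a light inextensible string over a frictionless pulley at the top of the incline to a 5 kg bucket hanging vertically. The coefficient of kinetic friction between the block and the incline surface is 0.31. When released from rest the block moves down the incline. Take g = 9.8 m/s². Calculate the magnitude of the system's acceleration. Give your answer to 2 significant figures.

For the block on the incline: the weight component along the slope is m₁g sin 43° = 13 × 9.8 × 0.6820 = 86.887 N and the normal force is N = m₁g cos 43° = 93.174 N.
Kinetic friction opposes the block's motion down the incline: f = μN = 0.31 × 93.174 = 28.884 N acting up the slope.
Newton's second law for the block (down-slope positive): 86.887 − 28.884 − T = 13 a. For the hanging bucket (upward positive): T − 5 × 9.8 = 5 a.
Adding the two equations eliminates T: 9.003 = 18 a, so a = 0.5002 m/s².

0.50 m/s²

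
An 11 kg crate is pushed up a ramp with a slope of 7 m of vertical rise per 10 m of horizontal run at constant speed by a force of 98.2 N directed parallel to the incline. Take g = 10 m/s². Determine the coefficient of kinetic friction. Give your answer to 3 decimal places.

At constant speed ΣF = 0 along the incline. The applied 98.2 N acts up the slope; the weight component mg sin 34.99° = 63.081 N and kinetic friction μN both act down the slope.
So 98.2 = 63.081 + μ × 90.116, giving μ = (98.2 − 63.081) / 90.116 = 0.3897.

0.390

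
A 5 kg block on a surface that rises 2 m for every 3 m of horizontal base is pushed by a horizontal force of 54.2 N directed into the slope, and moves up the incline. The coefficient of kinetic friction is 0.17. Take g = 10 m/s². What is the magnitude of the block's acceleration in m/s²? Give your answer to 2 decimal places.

The horizontal push has components F cos 33.69° = 54.2 × 0.8321 = 45.100 N up the incline and F sin 33.69° = 54.2 × 0.5547 = 30.065 N pressing into the surface.
The normal force is therefore N = mg cos 33.69° + F sin 33.69° = 41.605 + 30.065 = 71.670 N, and kinetic friction down the slope is μN = 0.17 × 71.670 = 12.184 N.
Along the incline: F cos 33.69° − mg sin 33.69° − μN = ma, so 45.100 − 27.735 − 12.184 = 5 a, giving a = 1.0362 m/s².

1.04 m/s²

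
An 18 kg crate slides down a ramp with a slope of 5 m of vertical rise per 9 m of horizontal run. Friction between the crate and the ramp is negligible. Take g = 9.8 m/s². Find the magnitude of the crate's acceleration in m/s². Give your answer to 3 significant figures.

4.76 m/s²

Resolving the weight along the incline: the component pulling the crate down the slope is mg sin 29.05° = 18 × 9.8 × 0.4856 = 85.660 N, and the normal force is N = mg cos 29.05° = 18 × 9.8 × 0.8742 = 154.209 N.
With no friction the net force along the incline is 85.660 N, so a = g sin 29.05° = 85.660 / 18 = 4.7589 m/s².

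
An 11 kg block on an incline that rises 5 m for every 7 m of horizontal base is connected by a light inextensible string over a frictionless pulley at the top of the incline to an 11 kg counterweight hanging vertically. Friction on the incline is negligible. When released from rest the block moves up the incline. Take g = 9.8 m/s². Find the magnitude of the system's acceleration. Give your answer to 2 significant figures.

2.1 m/s²

For the block on the incline: the weight component along the slope is m₁g sin 35.54° = 11 × 9.8 × 0.5812 = 62.653 N and the normal force is N = m₁g cos 35.54° = 87.720 N.
Newton's second law for the block (up-slope positive): T − 62.653 = 11 a. For the hanging counterweight (downward positive): 11 × 9.8 − T = 11 a.
Adding the two equations eliminates T: 45.147 = 22 a, so a = 2.0521 m/s².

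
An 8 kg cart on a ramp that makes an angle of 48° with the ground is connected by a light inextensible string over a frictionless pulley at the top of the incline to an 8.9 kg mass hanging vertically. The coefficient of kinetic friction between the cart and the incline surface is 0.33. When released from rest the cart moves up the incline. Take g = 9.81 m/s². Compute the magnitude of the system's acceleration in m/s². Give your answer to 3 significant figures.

0.690 m/s²

For the cart on the incline: the weight component along the slope is m₁g sin 48° = 8 × 9.81 × 0.7431 = 58.318 N and the normal force is N = m₁g cos 48° = 52.513 N.
Kinetic friction opposes the cart's motion up the incline: f = μN = 0.33 × 52.513 = 17.329 N acting down the slope.
Newton's second law for the cart (up-slope positive): T − 58.318 − 17.329 = 8 a. For the hanging mass (downward positive): 8.9 × 9.81 − T = 8.9 a.
Adding the two equations eliminates T: 11.662 = 16.9 a, so a = 0.6901 m/s².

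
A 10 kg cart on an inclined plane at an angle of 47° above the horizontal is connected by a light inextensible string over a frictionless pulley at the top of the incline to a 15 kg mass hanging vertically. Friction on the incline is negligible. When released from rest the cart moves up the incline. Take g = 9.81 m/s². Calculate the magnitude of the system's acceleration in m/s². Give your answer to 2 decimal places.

3.02 m/s²

For the cart on the incline: the weight component along the slope is m₁g sin 47° = 10 × 9.81 × 0.7314 = 71.750 N and the normal force is N = m₁g cos 47° = 66.904 N.
Newton's second law for the cart (up-slope positive): T − 71.750 = 10 a. For the hanging mass (downward positive): 15 × 9.81 − T = 15 a.
Adding the two equations eliminates T: 75.400 = 25 a, so a = 3.0160 m/s².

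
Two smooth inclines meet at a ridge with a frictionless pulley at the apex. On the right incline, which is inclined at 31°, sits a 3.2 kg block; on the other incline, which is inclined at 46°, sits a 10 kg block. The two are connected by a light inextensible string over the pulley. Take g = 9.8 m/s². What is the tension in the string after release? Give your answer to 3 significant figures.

Resolve each weight along its own incline: the 3.2 kg mass has component 3.2 × 9.8 × sin 31° = 16.152 N down its slope, and the 10 kg mass has 10 × 9.8 × sin 46° = 70.495 N down its slope.
The 10 kg side's 70.495 N exceeds the other side's 16.152 N, so that mass slides down and the 3.2 kg mass slides up. Taking that direction as positive, Newton's second law for the whole system gives 70.495 − 16.152 = (3.2 + 10) a, so a = 54.343 / 13.2 = 4.1169 m/s².
For the 3.2 kg mass (up-slope positive): T − 16.152 = 3.2 × 4.1169, so T = 29.326 N.

29.3 N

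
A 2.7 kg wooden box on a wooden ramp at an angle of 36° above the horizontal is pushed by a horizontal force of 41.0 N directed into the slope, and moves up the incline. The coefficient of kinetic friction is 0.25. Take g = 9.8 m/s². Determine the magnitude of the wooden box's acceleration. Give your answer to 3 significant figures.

The horizontal push has components F cos 36° = 41.0 × 0.8090 = 33.169 N up the incline and F sin 36° = 41.0 × 0.5878 = 24.100 N pressing into the surface.
The normal force is therefore N = mg cos 36° + F sin 36° = 21.406 + 24.100 = 45.506 N, and kinetic friction down the slope is μN = 0.25 × 45.506 = 11.377 N.
Along the incline: F cos 36° − mg sin 36° − μN = ma, so 33.169 − 15.553 − 11.377 = 2.7 a, giving a = 2.3107 m/s².

2.31 m/s²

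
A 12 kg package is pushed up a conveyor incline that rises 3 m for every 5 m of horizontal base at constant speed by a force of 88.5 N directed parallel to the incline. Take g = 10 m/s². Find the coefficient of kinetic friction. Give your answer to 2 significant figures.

0.26

At constant speed ΣF = 0 along the incline. The applied 88.5 N acts up the slope; the weight component mg sin 30.96° = 61.739 N and kinetic friction μN both act down the slope.
So 88.5 = 61.739 + μ × 102.899, giving μ = (88.5 − 61.739) / 102.899 = 0.2601.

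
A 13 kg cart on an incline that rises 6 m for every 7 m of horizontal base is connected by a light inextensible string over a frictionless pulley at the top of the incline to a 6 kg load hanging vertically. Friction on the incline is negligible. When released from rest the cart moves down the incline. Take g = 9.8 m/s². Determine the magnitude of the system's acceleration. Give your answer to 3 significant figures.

1.27 m/s²

For the cart on the incline: the weight component along the slope is m₁g sin 40.60° = 13 × 9.8 × 0.6508 = 82.912 N and the normal force is N = m₁g cos 40.60° = 96.729 N.
Newton's second law for the cart (down-slope positive): 82.912 − T = 13 a. For the hanging load (upward positive): T − 6 × 9.8 = 6 a.
Adding the two equations eliminates T: 24.112 = 19 a, so a = 1.2691 m/s².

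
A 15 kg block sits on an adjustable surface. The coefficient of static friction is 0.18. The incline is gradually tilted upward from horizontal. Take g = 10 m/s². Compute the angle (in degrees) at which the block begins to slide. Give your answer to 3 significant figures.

At the threshold of sliding, static friction is at its maximum μ_s N and exactly balances the weight component along the incline: mg sin θ = μ_s mg cos θ.
Hence tan θ = μ_s = 0.18, so θ = arctan(0.18) = 10.2040°.

10.2°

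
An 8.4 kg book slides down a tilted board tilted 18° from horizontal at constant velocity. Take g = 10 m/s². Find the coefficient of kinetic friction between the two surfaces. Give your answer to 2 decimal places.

At constant velocity the net force along the incline is zero: mg sin 18° = μ mg cos 18°.
So μ = tan 18° = 0.3090 / 0.9511 = 0.3249.

0.32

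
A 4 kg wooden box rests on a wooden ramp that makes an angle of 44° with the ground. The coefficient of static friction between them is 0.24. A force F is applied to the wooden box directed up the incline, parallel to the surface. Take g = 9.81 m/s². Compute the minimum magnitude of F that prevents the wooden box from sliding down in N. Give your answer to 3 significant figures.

20.5 N

The normal force is N = mg cos 44° = 28.227 N. With F at its minimum the wooden box is on the verge of sliding down, so static friction is at its maximum μ_s N = 0.24 × 28.227 = 6.774 N and acts up the slope.
Equilibrium along the incline: F + μ_s N = mg sin 44°, so F = 27.258 − 6.774 = 20.484 N.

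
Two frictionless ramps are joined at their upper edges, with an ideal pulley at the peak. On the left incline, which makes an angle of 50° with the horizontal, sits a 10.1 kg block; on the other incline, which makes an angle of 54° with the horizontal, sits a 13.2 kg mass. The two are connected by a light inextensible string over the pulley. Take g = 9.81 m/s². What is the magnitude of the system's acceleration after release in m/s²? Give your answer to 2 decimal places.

1.24 m/s²

Resolve each weight along its own incline: the 10.1 kg mass has component 10.1 × 9.81 × sin 50° = 75.900 N down its slope, and the 13.2 kg mass has 13.2 × 9.81 × sin 54° = 104.761 N down its slope.
The 13.2 kg side's 104.761 N exceeds the other side's 75.900 N, so that mass slides down and the 10.1 kg mass slides up. Taking that direction as positive, Newton's second law for the whole system gives 104.761 − 75.900 = (10.1 + 13.2) a, so a = 28.861 / 23.3 = 1.2387 m/s².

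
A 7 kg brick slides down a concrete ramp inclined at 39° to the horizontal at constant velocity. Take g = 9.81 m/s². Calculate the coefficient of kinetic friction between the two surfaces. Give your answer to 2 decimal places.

At constant velocity the net force along the incline is zero: mg sin 39° = μ mg cos 39°.
So μ = tan 39° = 0.6293 / 0.7771 = 0.8098.

0.81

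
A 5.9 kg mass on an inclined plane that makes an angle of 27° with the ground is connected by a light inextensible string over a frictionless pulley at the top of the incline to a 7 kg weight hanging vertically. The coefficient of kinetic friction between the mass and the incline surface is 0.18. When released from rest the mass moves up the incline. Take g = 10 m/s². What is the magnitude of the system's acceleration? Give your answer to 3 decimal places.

2.616 m/s²

For the mass on the incline: the weight component along the slope is m₁g sin 27° = 5.9 × 10 × 0.4540 = 26.786 N and the normal force is N = m₁g cos 27° = 52.569 N.
Kinetic friction opposes the mass's motion up the incline: f = μN = 0.18 × 52.569 = 9.462 N acting down the slope.
Newton's second law for the mass (up-slope positive): T − 26.786 − 9.462 = 5.9 a. For the hanging weight (downward positive): 7 × 10 − T = 7 a.
Adding the two equations eliminates T: 33.752 = 12.9 a, so a = 2.6164 m/s².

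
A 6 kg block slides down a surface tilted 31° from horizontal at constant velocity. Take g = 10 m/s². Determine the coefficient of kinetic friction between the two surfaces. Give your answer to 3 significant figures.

At constant velocity the net force along the incline is zero: mg sin 31° = μ mg cos 31°.
So μ = tan 31° = 0.5150 / 0.8572 = 0.6008.

0.601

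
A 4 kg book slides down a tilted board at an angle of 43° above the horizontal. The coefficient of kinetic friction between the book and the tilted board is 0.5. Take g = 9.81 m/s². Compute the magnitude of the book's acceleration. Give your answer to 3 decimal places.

3.103 m/s²

Resolving the weight along the incline: the component pulling the book down the slope is mg sin 43° = 4 × 9.81 × 0.6820 = 26.762 N, and the normal force is N = mg cos 43° = 4 × 9.81 × 0.7314 = 28.700 N.
Kinetic friction acts up the slope with magnitude f = μN = 0.5 × 28.700 = 14.350 N.
Net force along the incline is 26.762 − 14.350 = 12.412 N, so a = 12.412 / 4 = 3.1030 m/s².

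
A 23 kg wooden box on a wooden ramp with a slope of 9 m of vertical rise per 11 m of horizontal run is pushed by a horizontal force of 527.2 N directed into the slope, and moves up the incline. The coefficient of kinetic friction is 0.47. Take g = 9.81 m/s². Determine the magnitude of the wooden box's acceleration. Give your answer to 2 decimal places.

1.14 m/s²

The horizontal push has components F cos 39.29° = 527.2 × 0.7740 = 408.053 N up the incline and F sin 39.29° = 527.2 × 0.6332 = 333.823 N pressing into the surface.
The normal force is therefore N = mg cos 39.29° + F sin 39.29° = 174.638 + 333.823 = 508.461 N, and kinetic friction down the slope is μN = 0.47 × 508.461 = 238.977 N.
Along the incline: F cos 39.29° − mg sin 39.29° − μN = ma, so 408.053 − 142.869 − 238.977 = 23 a, giving a = 1.1394 m/s².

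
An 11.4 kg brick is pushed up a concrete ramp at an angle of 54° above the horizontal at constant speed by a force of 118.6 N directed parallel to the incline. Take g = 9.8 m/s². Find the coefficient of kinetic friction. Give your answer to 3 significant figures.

At constant speed ΣF = 0 along the incline. The applied 118.6 N acts up the slope; the weight component mg sin 54° = 90.383 N and kinetic friction μN both act down the slope.
So 118.6 = 90.383 + μ × 65.667, giving μ = (118.6 − 90.383) / 65.667 = 0.4297.

0.430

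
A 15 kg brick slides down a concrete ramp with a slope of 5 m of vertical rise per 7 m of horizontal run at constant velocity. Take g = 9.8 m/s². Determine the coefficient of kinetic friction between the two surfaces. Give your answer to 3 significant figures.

At constant velocity the net force along the incline is zero: mg sin 35.54° = μ mg cos 35.54°.
So μ = tan 35.54° = 0.5812 / 0.8137 = 0.7143.

0.714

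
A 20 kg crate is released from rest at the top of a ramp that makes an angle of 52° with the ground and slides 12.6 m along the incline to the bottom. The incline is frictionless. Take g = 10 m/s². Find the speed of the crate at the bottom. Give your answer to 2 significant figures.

The weight component along the incline is mg sin 52° = 157.602 N and the normal force is N = mg cos 52° = 123.132 N.
With no friction, a = g sin 52° = 7.8801 m/s².
Starting from rest over a distance of 12.6 m, v² = 2aL = 2 × 7.8801 × 12.6 = 198.5785, so v = 14.0918 m/s.

14 m/s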